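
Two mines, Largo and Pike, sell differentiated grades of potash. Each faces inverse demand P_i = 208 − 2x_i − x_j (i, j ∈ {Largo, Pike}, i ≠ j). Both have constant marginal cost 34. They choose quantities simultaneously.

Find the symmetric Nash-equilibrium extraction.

34.8

Mine Largo's profit: π = x_{Largo}(208 − 2x_{Largo} − x_{Pike}) − 34x_{Largo}.
∂π/∂x_{Largo} = 174 − 4x_{Largo} − x_{Pike} = 0 ⇒ x_{Largo} = 43.5 − 0.25x_{Pike}.
By symmetry x_{Pike} = x_{Largo}; substituting into the reaction function, 1.25x_{Largo} = 43.5 and x_{Largo} = 34.8.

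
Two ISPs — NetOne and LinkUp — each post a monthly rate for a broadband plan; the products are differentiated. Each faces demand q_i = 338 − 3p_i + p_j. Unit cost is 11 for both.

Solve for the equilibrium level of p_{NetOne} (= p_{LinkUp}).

74.2

NetOne's profit: π = (p_{NetOne} − 11)(338 − 3p_{NetOne} + p_{LinkUp}).
∂π/∂p_{NetOne} = 371 − 6p_{NetOne} + p_{LinkUp} = 0 ⇒ p_{NetOne} = 371/6 + (1/6)p_{LinkUp}.
Setting p_{NetOne} = p_{LinkUp} in the reaction function: p_{NetOne} = 371/6 + (1/6)p_{NetOne}, so p_{NetOne} = (371/6) / (5/6) = 74.2.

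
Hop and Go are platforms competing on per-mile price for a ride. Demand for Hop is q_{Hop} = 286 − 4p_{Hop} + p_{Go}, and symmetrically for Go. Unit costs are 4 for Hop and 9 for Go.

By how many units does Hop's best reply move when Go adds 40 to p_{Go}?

Hop's profit: π = (p_{Hop} − 4)(286 − 4p_{Hop} + p_{Go}).
∂π/∂p_{Hop} = 302 − 8p_{Hop} + p_{Go} = 0 ⇒ p_{Hop} = 37.75 + 0.125p_{Go}.
The reaction-function slope is 0.125, so a 40-unit rise in p_{Go} moves p_{Hop} by 0.125 × 40 = 5. Hop's best response rises — the actions are strategic complements.

5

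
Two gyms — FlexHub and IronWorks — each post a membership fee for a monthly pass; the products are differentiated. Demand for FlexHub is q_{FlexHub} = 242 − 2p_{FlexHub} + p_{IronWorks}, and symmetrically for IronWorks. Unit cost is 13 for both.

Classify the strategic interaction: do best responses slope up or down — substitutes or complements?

FlexHub's profit: π = (p_{FlexHub} − 13)(242 − 2p_{FlexHub} + p_{IronWorks}).
∂π/∂p_{FlexHub} = 268 − 4p_{FlexHub} + p_{IronWorks} = 0 ⇒ p_{FlexHub} = 67 + 0.25p_{IronWorks}.
The best-response slope dp_{FlexHub}/dp_{IronWorks} = 0.25 > 0: the reaction function is upward-sloping, so the choices are strategic complements.

strategic complements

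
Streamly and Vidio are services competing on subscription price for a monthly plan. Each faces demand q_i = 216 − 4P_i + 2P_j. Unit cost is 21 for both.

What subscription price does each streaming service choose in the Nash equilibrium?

50

Streamly's profit: π = (P_{Streamly} − 21)(216 − 4P_{Streamly} + 2P_{Vidio}).
∂π/∂P_{Streamly} = 300 − 8P_{Streamly} + 2P_{Vidio} = 0 ⇒ P_{Streamly} = 37.5 + 0.25P_{Vidio}.
Setting P_{Streamly} = P_{Vidio} in the reaction function: P_{Streamly} = 37.5 + 0.25P_{Streamly}, so P_{Streamly} = 37.5 / 0.75 = 50.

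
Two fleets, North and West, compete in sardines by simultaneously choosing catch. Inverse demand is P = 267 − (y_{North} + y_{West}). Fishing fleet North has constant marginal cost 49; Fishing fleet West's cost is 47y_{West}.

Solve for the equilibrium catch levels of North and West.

Fishing fleet North's profit: π = y_{North}(267 − (y_{North} + y_{West})) − 49y_{North}.
∂π/∂y_{North} = 218 − 2y_{North} − y_{West} = 0, so y_{North} = 109 − 0.5y_{West}.
By the same steps for West: y_{West} = 110 − 0.5y_{North}.
Solving the two reaction functions simultaneously: (1 − (−0.5)(−0.5))y_{North} = 109 − 0.5·110, so 0.75y_{North} = 54 and y_{North} = 72.
Then y_{West} = 110 − 0.5·72 = 74.

72, 74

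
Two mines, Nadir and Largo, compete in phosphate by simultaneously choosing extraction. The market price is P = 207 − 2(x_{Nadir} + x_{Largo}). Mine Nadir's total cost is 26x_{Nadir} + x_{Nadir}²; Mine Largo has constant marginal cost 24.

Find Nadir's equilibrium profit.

Mine Nadir's profit: π = x_{Nadir}(207 − 2(x_{Nadir} + x_{Largo})) − 26x_{Nadir} − x_{Nadir}².
∂π/∂x_{Nadir} = 181 − 6x_{Nadir} − 2x_{Largo} = 0, so x_{Nadir} = 181/6 − (1/3)x_{Largo}.
For Largo: ∂π/∂x_{Largo} = 183 − 4x_{Largo} − 2x_{Nadir} = 0 ⇒ x_{Largo} = 45.75 − 0.5x_{Nadir}.
Solving the two reaction functions simultaneously: (1 − (−1/3)(−0.5))x_{Nadir} = 181/6 − (1/3)·45.75, so (5/6)x_{Nadir} = 179/12 and x_{Nadir} = 17.9.
Then x_{Largo} = 45.75 − 0.5·17.9 = 36.8.
Price P = 207 − 2·54.7 = 97.6.
Nadir's profit: (97.6 − 26)·17.9 − (17.9)² = 961.23.

961.23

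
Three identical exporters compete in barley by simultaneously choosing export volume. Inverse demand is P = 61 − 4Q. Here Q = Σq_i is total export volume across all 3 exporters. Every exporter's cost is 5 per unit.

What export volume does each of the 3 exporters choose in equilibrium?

A representative exporter's profit is π_i = q_i(61 − 4Q) − 5q_i, with Q = q_i + Σ_{j≠i} q_j.
First-order condition: 56 − 8q_i − 4Σ_{j≠i} q_j = 0.
With identical exporters, set every q_j = q: then 56 − 8q − 8q = 0, i.e. q = 56/16 = 3.5.

3.5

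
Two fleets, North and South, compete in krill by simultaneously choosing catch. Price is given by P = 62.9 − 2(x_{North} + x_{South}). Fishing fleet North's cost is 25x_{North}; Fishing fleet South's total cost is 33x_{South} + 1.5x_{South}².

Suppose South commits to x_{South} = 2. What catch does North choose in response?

Fishing fleet North's profit: π = x_{North}(62.9 − 2(x_{North} + x_{South})) − 25x_{North}.
∂π/∂x_{North} = 37.9 − 4x_{North} − 2x_{South} = 0, so x_{North} = 9.475 − 0.5x_{South}.
At x_{South} = 2: x_{North} = 9.475 − 0.5·2 = 8.475.

8.475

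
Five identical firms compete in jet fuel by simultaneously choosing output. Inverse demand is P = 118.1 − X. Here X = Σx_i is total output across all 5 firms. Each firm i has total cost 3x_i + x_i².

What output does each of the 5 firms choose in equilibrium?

14.3875

A representative firm's profit is π_i = x_i(118.1 − X) − 3x_i − x_i², with X = x_i + Σ_{j≠i} x_j.
First-order condition: 115.1 − 4x_i − Σ_{j≠i} x_j = 0.
With identical firms, set every x_j = x: then 115.1 − 4x − 4x = 0, i.e. x = 115.1/8 = 14.3875.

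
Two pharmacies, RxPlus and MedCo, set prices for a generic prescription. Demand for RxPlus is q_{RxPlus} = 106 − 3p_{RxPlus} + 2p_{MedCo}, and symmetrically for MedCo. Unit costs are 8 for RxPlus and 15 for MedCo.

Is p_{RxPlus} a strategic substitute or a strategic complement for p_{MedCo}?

strategic complements

RxPlus's profit: π = (p_{RxPlus} − 8)(106 − 3p_{RxPlus} + 2p_{MedCo}).
∂π/∂p_{RxPlus} = 130 − 6p_{RxPlus} + 2p_{MedCo} = 0 ⇒ p_{RxPlus} = 65/3 + (1/3)p_{MedCo}.
The best-response slope dp_{RxPlus}/dp_{MedCo} = 1/3 > 0: the reaction function is upward-sloping, so the choices are strategic complements.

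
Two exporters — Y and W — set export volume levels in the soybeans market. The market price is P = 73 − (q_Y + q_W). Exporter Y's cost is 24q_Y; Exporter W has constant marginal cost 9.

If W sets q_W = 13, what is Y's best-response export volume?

18

Exporter Y's profit: π = q_Y(73 − (q_Y + q_W)) − 24q_Y.
∂π/∂q_Y = 49 − 2q_Y − q_W = 0, so q_Y = 24.5 − 0.5q_W.
At q_W = 13: q_Y = 24.5 − 0.5·13 = 18.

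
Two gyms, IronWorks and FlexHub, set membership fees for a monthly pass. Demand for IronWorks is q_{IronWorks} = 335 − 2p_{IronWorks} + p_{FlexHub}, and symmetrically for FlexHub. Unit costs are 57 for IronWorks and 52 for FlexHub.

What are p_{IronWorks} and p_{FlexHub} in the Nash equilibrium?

149, 147

IronWorks's profit: π = (p_{IronWorks} − 57)(335 − 2p_{IronWorks} + p_{FlexHub}).
∂π/∂p_{IronWorks} = 449 − 4p_{IronWorks} + p_{FlexHub} = 0 ⇒ p_{IronWorks} = 112.25 + 0.25p_{FlexHub}.
Similarly p_{FlexHub} = 109.75 + 0.25p_{IronWorks}.
Plugging p_{FlexHub} into IronWorks's best response: p_{IronWorks} = 112.25 + 0.25(109.75 + 0.25p_{IronWorks}) ⇒ 0.9375p_{IronWorks} = 139.6875, so p_{IronWorks} = 149.
Then p_{FlexHub} = 109.75 + 0.25·149 = 147.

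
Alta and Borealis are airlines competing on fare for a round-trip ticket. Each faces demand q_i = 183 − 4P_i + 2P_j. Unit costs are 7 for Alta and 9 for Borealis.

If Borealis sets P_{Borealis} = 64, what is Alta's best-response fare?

42.375

Alta's profit: π = (P_{Alta} − 7)(183 − 4P_{Alta} + 2P_{Borealis}).
∂π/∂P_{Alta} = 211 − 8P_{Alta} + 2P_{Borealis} = 0 ⇒ P_{Alta} = 26.375 + 0.25P_{Borealis}.
At P_{Borealis} = 64: P_{Alta} = 26.375 + 0.25·64 = 42.375.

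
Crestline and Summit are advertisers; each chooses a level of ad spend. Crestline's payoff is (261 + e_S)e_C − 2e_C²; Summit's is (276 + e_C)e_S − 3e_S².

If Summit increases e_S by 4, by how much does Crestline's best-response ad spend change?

Expanding Crestline's payoff: 261e_C + e_Se_C − 2e_C².
∂π/∂e_C = 261 + e_S − 4e_C = 0, so e_C = 65.25 + 0.25e_S.
The reaction-function slope is 0.25, so a 4-unit rise in e_S moves e_C by 0.25 × 4 = 1. Crestline's best response rises — the actions are strategic complements.

1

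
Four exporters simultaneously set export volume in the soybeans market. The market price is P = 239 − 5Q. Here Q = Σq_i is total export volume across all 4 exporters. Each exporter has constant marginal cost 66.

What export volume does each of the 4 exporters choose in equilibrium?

6.92

A representative exporter's profit is π_i = q_i(239 − 5Q) − 66q_i, with Q = q_i + Σ_{j≠i} q_j.
First-order condition: 173 − 10q_i − 5Σ_{j≠i} q_j = 0.
With identical exporters, set every q_j = q: then 173 − 10q − 15q = 0, i.e. q = 173/25 = 6.92.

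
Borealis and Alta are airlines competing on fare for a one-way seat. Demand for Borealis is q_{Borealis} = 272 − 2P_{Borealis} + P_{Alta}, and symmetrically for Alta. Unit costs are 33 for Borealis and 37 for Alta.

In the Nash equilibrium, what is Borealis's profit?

Borealis's profit: π = (P_{Borealis} − 33)(272 − 2P_{Borealis} + P_{Alta}).
∂π/∂P_{Borealis} = 338 − 4P_{Borealis} + P_{Alta} = 0 ⇒ P_{Borealis} = 84.5 + 0.25P_{Alta}.
Similarly P_{Alta} = 86.5 + 0.25P_{Borealis}.
Solving the two reaction functions simultaneously: (1 − (0.25)(0.25))P_{Borealis} = 84.5 + 0.25·86.5, so 0.9375P_{Borealis} = 106.125 and P_{Borealis} = 113.2.
Then P_{Alta} = 86.5 + 0.25·113.2 = 114.8.
q_{Borealis} = 272 − 2·113.2 + 114.8 = 160.4.
Profit = (113.2 − 33)·160.4 = 12864.08.

12864.08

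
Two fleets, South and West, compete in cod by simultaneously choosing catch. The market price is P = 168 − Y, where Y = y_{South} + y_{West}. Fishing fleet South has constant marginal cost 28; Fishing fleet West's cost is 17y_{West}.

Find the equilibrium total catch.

97

Fishing fleet South's profit: π = y_{South}(168 − (y_{South} + y_{West})) − 28y_{South}.
∂π/∂y_{South} = 140 − 2y_{South} − y_{West} = 0, so y_{South} = 70 − 0.5y_{West}.
By the same steps for West: y_{West} = 75.5 − 0.5y_{South}.
Plugging y_{West} into South's best response: y_{South} = 70 − 0.5(75.5 − 0.5y_{South}) ⇒ 0.75y_{South} = 32.25, so y_{South} = 43.
Then y_{West} = 75.5 − 0.5·43 = 54.
Total catch: 43 + 54 = 97.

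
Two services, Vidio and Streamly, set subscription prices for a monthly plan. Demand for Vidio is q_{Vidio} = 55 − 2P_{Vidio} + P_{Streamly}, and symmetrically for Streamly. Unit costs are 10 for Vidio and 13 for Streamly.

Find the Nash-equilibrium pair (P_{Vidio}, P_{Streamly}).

25.4, 26.6

Vidio's profit: π = (P_{Vidio} − 10)(55 − 2P_{Vidio} + P_{Streamly}).
∂π/∂P_{Vidio} = 75 − 4P_{Vidio} + P_{Streamly} = 0 ⇒ P_{Vidio} = 18.75 + 0.25P_{Streamly}.
Similarly P_{Streamly} = 20.25 + 0.25P_{Vidio}.
Solving the two reaction functions simultaneously: (1 − (0.25)(0.25))P_{Vidio} = 18.75 + 0.25·20.25, so 0.9375P_{Vidio} = 23.8125 and P_{Vidio} = 25.4.
Then P_{Streamly} = 20.25 + 0.25·25.4 = 26.6.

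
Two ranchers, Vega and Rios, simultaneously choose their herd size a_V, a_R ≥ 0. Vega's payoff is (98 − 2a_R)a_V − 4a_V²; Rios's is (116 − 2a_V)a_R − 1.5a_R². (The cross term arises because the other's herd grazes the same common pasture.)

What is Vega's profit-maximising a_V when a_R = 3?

11.5

Expanding Vega's payoff: 98a_V − 2a_Ra_V − 4a_V².
∂π/∂a_V = 98 − 2a_R − 8a_V = 0, so a_V = 12.25 − 0.25a_R.
At a_R = 3: a_V = 12.25 − 0.25·3 = 11.5.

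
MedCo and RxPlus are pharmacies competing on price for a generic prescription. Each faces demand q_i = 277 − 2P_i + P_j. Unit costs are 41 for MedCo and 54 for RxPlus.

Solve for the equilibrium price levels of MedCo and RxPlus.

121.4, 126.6

MedCo's profit: π = (P_{MedCo} − 41)(277 − 2P_{MedCo} + P_{RxPlus}).
∂π/∂P_{MedCo} = 359 − 4P_{MedCo} + P_{RxPlus} = 0 ⇒ P_{MedCo} = 89.75 + 0.25P_{RxPlus}.
Similarly P_{RxPlus} = 96.25 + 0.25P_{MedCo}.
Solving the two reaction functions simultaneously: (1 − (0.25)(0.25))P_{MedCo} = 89.75 + 0.25·96.25, so 0.9375P_{MedCo} = 113.8125 and P_{MedCo} = 121.4.
Then P_{RxPlus} = 96.25 + 0.25·121.4 = 126.6.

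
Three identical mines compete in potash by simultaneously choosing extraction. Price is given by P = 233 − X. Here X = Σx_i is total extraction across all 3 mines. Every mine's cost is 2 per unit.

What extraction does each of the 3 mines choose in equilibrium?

A representative mine's profit is π_i = x_i(233 − X) − 2x_i, with X = x_i + Σ_{j≠i} x_j.
First-order condition: 231 − 2x_i − Σ_{j≠i} x_j = 0.
In a symmetric equilibrium every mine chooses the same x, so Σ_{j≠i} x_j = 2x. The condition becomes 231 − 4x = 0, giving x = 231/4 = 57.75.

57.75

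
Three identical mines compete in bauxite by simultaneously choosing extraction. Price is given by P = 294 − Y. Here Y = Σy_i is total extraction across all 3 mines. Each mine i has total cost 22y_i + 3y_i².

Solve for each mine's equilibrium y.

A representative mine's profit is π_i = y_i(294 − Y) − 22y_i − 3y_i², with Y = y_i + Σ_{j≠i} y_j.
First-order condition: 272 − 8y_i − Σ_{j≠i} y_j = 0.
In a symmetric equilibrium every mine chooses the same y, so Σ_{j≠i} y_j = 2y. The condition becomes 272 − 10y = 0, giving y = 272/10 = 27.2.

27.2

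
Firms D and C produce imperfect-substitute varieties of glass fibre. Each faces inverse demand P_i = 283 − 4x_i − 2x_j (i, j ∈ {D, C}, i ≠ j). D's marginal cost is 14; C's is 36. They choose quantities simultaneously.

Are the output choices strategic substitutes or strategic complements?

strategic substitutes

Firm D's profit: π = x_D(283 − 4x_D − 2x_C) − 14x_D.
∂π/∂x_D = 269 − 8x_D − 2x_C = 0 ⇒ x_D = 33.625 − 0.25x_C.
The best-response slope dx_D/dx_C = −0.25 < 0: the reaction function is downward-sloping, so the choices are strategic substitutes.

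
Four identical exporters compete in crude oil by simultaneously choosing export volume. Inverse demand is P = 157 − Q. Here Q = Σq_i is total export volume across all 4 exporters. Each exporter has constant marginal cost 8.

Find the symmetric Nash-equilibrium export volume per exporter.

A representative exporter's profit is π_i = q_i(157 − Q) − 8q_i, with Q = q_i + Σ_{j≠i} q_j.
First-order condition: 149 − 2q_i − Σ_{j≠i} q_j = 0.
With identical exporters, set every q_j = q: then 149 − 2q − 3q = 0, i.e. q = 149/5 = 29.8.

29.8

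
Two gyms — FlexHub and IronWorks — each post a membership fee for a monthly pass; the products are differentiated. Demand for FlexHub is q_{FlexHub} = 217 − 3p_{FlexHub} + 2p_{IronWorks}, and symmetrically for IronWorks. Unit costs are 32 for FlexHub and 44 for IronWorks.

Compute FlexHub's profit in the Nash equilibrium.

7056.75

FlexHub's profit: π = (p_{FlexHub} − 32)(217 − 3p_{FlexHub} + 2p_{IronWorks}).
∂π/∂p_{FlexHub} = 313 − 6p_{FlexHub} + 2p_{IronWorks} = 0 ⇒ p_{FlexHub} = 313/6 + (1/3)p_{IronWorks}.
Similarly p_{IronWorks} = 349/6 + (1/3)p_{FlexHub}.
Substituting the second reaction function into the first: p_{FlexHub} = 313/6 + (1/3)(349/6 + (1/3)p_{FlexHub}), which gives (8/9)p_{FlexHub} = 644/9 ⇒ p_{FlexHub} = 80.5.
Then p_{IronWorks} = 349/6 + (1/3)·80.5 = 85.
q_{FlexHub} = 217 − 3·80.5 + 2·85 = 145.5.
Profit = (80.5 − 32)·145.5 = 7056.75.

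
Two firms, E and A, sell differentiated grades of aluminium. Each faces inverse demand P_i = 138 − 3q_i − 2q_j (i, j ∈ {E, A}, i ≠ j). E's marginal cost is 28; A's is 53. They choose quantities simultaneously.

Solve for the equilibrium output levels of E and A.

Firm E's profit: π = q_E(138 − 3q_E − 2q_A) − 28q_E.
∂π/∂q_E = 110 − 6q_E − 2q_A = 0 ⇒ q_E = 55/3 − (1/3)q_A.
Similarly q_A = 85/6 − (1/3)q_E.
Substituting the second reaction function into the first: q_E = 55/3 − (1/3)(85/6 − (1/3)q_E), which gives (8/9)q_E = 245/18 ⇒ q_E = 15.3125.
Then q_A = 85/6 − (1/3)·15.3125 = 9.0625.

15.3125, 9.0625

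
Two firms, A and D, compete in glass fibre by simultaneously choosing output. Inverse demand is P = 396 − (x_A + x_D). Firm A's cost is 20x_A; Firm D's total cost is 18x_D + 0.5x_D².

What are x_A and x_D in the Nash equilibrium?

Firm A's profit: π = x_A(396 − (x_A + x_D)) − 20x_A.
∂π/∂x_A = 376 − 2x_A − x_D = 0, so x_A = 188 − 0.5x_D.
For D: ∂π/∂x_D = 378 − 3x_D − x_A = 0 ⇒ x_D = 126 − (1/3)x_A.
Substituting the second reaction function into the first: x_A = 188 − 0.5(126 − (1/3)x_A), which gives (5/6)x_A = 125 ⇒ x_A = 150.
Then x_D = 126 − (1/3)·150 = 76.

150, 76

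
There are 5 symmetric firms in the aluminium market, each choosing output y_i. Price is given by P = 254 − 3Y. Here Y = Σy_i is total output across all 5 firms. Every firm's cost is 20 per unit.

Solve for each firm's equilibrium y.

13

A representative firm's profit is π_i = y_i(254 − 3Y) − 20y_i, with Y = y_i + Σ_{j≠i} y_j.
First-order condition: 234 − 6y_i − 3Σ_{j≠i} y_j = 0.
In a symmetric equilibrium every firm chooses the same y, so Σ_{j≠i} y_j = 4y. The condition becomes 234 − 18y = 0, giving y = 234/18 = 13.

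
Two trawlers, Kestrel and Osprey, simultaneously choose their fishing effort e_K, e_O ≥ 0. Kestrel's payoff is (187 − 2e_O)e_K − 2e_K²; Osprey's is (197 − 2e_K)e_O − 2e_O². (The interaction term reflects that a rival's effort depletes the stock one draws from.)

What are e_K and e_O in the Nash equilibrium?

Expanding Kestrel's payoff: 187e_K − 2e_Oe_K − 2e_K².
∂π/∂e_K = 187 − 2e_O − 4e_K = 0, so e_K = 46.75 − 0.5e_O.
Likewise for Osprey: e_O = 49.25 − 0.5e_K.
Plugging e_O into Kestrel's best response: e_K = 46.75 − 0.5(49.25 − 0.5e_K) ⇒ 0.75e_K = 22.125, so e_K = 29.5.
Then e_O = 49.25 − 0.5·29.5 = 34.5.

29.5, 34.5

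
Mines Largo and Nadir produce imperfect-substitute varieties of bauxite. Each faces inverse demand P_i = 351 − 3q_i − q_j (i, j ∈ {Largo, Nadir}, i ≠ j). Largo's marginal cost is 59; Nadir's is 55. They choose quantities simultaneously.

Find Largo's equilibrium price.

Mine Largo's profit: π = q_{Largo}(351 − 3q_{Largo} − q_{Nadir}) − 59q_{Largo}.
∂π/∂q_{Largo} = 292 − 6q_{Largo} − q_{Nadir} = 0 ⇒ q_{Largo} = 146/3 − (1/6)q_{Nadir}.
Similarly q_{Nadir} = 148/3 − (1/6)q_{Largo}.
Solving the two reaction functions simultaneously: (1 − (−1/6)(−1/6))q_{Largo} = 146/3 − (1/6)·(148/3), so (35/36)q_{Largo} = 364/9 and q_{Largo} = 41.6.
Then q_{Nadir} = 148/3 − (1/6)·41.6 = 42.4.
P_{Largo} = 351 − 3·41.6 − 42.4 = 183.8.

183.8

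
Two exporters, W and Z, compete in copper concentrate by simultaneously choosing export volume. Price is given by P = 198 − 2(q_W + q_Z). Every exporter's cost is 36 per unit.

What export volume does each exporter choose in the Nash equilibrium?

Exporter W's profit: π = q_W(198 − 2(q_W + q_Z)) − 36q_W.
∂π/∂q_W = 162 − 4q_W − 2q_Z = 0, so q_W = 40.5 − 0.5q_Z.
The game is symmetric, so in equilibrium q_Z = q_W: the reaction function gives 1.5q_W = 40.5, hence q_W = 27.

27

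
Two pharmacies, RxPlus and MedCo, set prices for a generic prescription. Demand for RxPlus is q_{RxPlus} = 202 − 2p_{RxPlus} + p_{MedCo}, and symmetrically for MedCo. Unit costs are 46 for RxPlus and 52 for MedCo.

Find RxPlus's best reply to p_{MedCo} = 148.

RxPlus's profit: π = (p_{RxPlus} − 46)(202 − 2p_{RxPlus} + p_{MedCo}).
∂π/∂p_{RxPlus} = 294 − 4p_{RxPlus} + p_{MedCo} = 0 ⇒ p_{RxPlus} = 73.5 + 0.25p_{MedCo}.
At p_{MedCo} = 148: p_{RxPlus} = 73.5 + 0.25·148 = 110.5.

110.5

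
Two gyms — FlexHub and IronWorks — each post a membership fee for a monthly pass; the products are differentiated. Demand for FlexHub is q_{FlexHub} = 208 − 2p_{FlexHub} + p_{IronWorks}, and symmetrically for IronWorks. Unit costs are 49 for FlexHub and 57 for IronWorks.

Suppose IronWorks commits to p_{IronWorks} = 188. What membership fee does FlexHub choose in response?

123.5

FlexHub's profit: π = (p_{FlexHub} − 49)(208 − 2p_{FlexHub} + p_{IronWorks}).
∂π/∂p_{FlexHub} = 306 − 4p_{FlexHub} + p_{IronWorks} = 0 ⇒ p_{FlexHub} = 76.5 + 0.25p_{IronWorks}.
At p_{IronWorks} = 188: p_{FlexHub} = 76.5 + 0.25·188 = 123.5.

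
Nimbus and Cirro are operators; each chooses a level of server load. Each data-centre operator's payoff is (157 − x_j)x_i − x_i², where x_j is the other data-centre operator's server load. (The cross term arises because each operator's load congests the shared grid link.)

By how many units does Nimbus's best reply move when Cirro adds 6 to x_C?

-3

Nimbus's payoff is (157 − x_C)x_N − x_N².
∂π/∂x_N = 157 − x_C − 2x_N = 0, so x_N = 78.5 − 0.5x_C.
The reaction-function slope is −0.5, so a 6-unit rise in x_C moves x_N by −0.5 × 6 = −3. Nimbus's best response falls — the actions are strategic substitutes.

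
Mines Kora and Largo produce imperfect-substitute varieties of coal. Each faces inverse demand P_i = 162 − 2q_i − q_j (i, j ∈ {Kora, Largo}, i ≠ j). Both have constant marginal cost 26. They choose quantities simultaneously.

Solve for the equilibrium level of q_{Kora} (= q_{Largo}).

27.2

Mine Kora's profit: π = q_{Kora}(162 − 2q_{Kora} − q_{Largo}) − 26q_{Kora}.
∂π/∂q_{Kora} = 136 − 4q_{Kora} − q_{Largo} = 0 ⇒ q_{Kora} = 34 − 0.25q_{Largo}.
Setting q_{Kora} = q_{Largo} in the reaction function: q_{Kora} = 34 − 0.25q_{Kora}, so q_{Kora} = 34 / 1.25 = 27.2.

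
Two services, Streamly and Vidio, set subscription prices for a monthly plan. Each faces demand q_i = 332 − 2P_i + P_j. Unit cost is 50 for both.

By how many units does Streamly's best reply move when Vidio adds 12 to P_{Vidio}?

Streamly's profit: π = (P_{Streamly} − 50)(332 − 2P_{Streamly} + P_{Vidio}).
∂π/∂P_{Streamly} = 432 − 4P_{Streamly} + P_{Vidio} = 0 ⇒ P_{Streamly} = 108 + 0.25P_{Vidio}.
The reaction-function slope is 0.25, so a 12-unit rise in P_{Vidio} moves P_{Streamly} by 0.25 × 12 = 3. Streamly's best response rises — the actions are strategic complements.

3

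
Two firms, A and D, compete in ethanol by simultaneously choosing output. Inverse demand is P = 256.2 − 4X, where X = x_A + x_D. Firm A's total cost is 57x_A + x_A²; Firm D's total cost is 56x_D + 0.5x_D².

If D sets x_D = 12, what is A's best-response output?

Firm A's profit: π = x_A(256.2 − 4(x_A + x_D)) − 57x_A − x_A².
∂π/∂x_A = 199.2 − 10x_A − 4x_D = 0, so x_A = 19.92 − 0.4x_D.
At x_D = 12: x_A = 19.92 − 0.4·12 = 15.12.

15.12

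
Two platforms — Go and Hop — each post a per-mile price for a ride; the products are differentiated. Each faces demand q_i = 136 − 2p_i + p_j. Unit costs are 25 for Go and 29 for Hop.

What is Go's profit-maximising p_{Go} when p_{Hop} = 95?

Go's profit: π = (p_{Go} − 25)(136 − 2p_{Go} + p_{Hop}).
∂π/∂p_{Go} = 186 − 4p_{Go} + p_{Hop} = 0 ⇒ p_{Go} = 46.5 + 0.25p_{Hop}.
At p_{Hop} = 95: p_{Go} = 46.5 + 0.25·95 = 70.25.

70.25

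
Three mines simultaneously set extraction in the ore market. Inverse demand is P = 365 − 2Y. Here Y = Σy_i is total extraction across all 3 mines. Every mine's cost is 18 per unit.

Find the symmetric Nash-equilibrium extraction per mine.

A representative mine's profit is π_i = y_i(365 − 2Y) − 18y_i, with Y = y_i + Σ_{j≠i} y_j.
First-order condition: 347 − 4y_i − 2Σ_{j≠i} y_j = 0.
With identical mines, set every y_j = y: then 347 − 4y − 4y = 0, i.e. y = 347/8 = 43.375.

43.375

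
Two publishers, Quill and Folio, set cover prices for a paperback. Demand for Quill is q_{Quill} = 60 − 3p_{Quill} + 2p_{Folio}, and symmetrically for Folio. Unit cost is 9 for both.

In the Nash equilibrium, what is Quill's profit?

487.6875

Quill's profit: π = (p_{Quill} − 9)(60 − 3p_{Quill} + 2p_{Folio}).
∂π/∂p_{Quill} = 87 − 6p_{Quill} + 2p_{Folio} = 0 ⇒ p_{Quill} = 14.5 + (1/3)p_{Folio}.
The game is symmetric, so in equilibrium p_{Folio} = p_{Quill}: the reaction function gives (2/3)p_{Quill} = 14.5, hence p_{Quill} = 21.75.
q_{Quill} = 60 − 3·21.75 + 2·21.75 = 38.25.
Profit = (21.75 − 9)·38.25 = 487.6875.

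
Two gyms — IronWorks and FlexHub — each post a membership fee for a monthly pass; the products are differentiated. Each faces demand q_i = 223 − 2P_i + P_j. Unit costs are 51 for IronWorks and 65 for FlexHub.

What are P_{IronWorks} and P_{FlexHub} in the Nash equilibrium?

110.2, 115.8

IronWorks's profit: π = (P_{IronWorks} − 51)(223 − 2P_{IronWorks} + P_{FlexHub}).
∂π/∂P_{IronWorks} = 325 − 4P_{IronWorks} + P_{FlexHub} = 0 ⇒ P_{IronWorks} = 81.25 + 0.25P_{FlexHub}.
Similarly P_{FlexHub} = 88.25 + 0.25P_{IronWorks}.
Substituting the second reaction function into the first: P_{IronWorks} = 81.25 + 0.25(88.25 + 0.25P_{IronWorks}), which gives 0.9375P_{IronWorks} = 103.3125 ⇒ P_{IronWorks} = 110.2.
Then P_{FlexHub} = 88.25 + 0.25·110.2 = 115.8.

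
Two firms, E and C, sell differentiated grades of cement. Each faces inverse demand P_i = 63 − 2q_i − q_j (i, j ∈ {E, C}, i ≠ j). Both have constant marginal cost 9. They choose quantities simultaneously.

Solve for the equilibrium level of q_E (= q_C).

10.8

Firm E's profit: π = q_E(63 − 2q_E − q_C) − 9q_E.
∂π/∂q_E = 54 − 4q_E − q_C = 0 ⇒ q_E = 13.5 − 0.25q_C.
Setting q_E = q_C in the reaction function: q_E = 13.5 − 0.25q_E, so q_E = 13.5 / 1.25 = 10.8.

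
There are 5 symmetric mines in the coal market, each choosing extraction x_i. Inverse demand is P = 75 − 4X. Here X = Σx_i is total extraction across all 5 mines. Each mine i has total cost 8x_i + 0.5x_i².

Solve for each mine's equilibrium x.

A representative mine's profit is π_i = x_i(75 − 4X) − 8x_i − 0.5x_i², with X = x_i + Σ_{j≠i} x_j.
First-order condition: 67 − 9x_i − 4Σ_{j≠i} x_j = 0.
In a symmetric equilibrium every mine chooses the same x, so Σ_{j≠i} x_j = 4x. The condition becomes 67 − 25x = 0, giving x = 67/25 = 2.68.

2.68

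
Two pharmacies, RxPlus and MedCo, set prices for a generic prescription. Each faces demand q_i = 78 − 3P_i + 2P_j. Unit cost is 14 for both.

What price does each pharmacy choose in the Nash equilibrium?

30

RxPlus's profit: π = (P_{RxPlus} − 14)(78 − 3P_{RxPlus} + 2P_{MedCo}).
∂π/∂P_{RxPlus} = 120 − 6P_{RxPlus} + 2P_{MedCo} = 0 ⇒ P_{RxPlus} = 20 + (1/3)P_{MedCo}.
By symmetry P_{MedCo} = P_{RxPlus}; substituting into the reaction function, (2/3)P_{RxPlus} = 20 and P_{RxPlus} = 30.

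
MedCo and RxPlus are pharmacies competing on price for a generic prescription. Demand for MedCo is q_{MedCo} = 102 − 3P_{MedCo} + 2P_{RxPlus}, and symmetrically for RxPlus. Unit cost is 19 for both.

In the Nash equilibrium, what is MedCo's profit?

MedCo's profit: π = (P_{MedCo} − 19)(102 − 3P_{MedCo} + 2P_{RxPlus}).
∂π/∂P_{MedCo} = 159 − 6P_{MedCo} + 2P_{RxPlus} = 0 ⇒ P_{MedCo} = 26.5 + (1/3)P_{RxPlus}.
Setting P_{MedCo} = P_{RxPlus} in the reaction function: P_{MedCo} = 26.5 + (1/3)P_{MedCo}, so P_{MedCo} = 26.5 / (2/3) = 39.75.
q_{MedCo} = 102 − 3·39.75 + 2·39.75 = 62.25.
Profit = (39.75 − 19)·62.25 = 1291.6875.

1291.6875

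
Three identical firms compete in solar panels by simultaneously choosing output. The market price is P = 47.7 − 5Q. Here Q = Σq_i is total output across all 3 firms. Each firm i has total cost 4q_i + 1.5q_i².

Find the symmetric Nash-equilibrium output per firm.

1.9

A representative firm's profit is π_i = q_i(47.7 − 5Q) − 4q_i − 1.5q_i², with Q = q_i + Σ_{j≠i} q_j.
First-order condition: 43.7 − 13q_i − 5Σ_{j≠i} q_j = 0.
In a symmetric equilibrium every firm chooses the same q, so Σ_{j≠i} q_j = 2q. The condition becomes 43.7 − 23q = 0, giving q = 43.7/23 = 1.9.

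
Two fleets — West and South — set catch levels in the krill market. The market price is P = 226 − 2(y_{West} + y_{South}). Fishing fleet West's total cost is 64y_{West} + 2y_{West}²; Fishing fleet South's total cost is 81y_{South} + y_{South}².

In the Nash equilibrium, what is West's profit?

Fishing fleet West's profit: π = y_{West}(226 − 2(y_{West} + y_{South})) − 64y_{West} − 2y_{West}².
∂π/∂y_{West} = 162 − 8y_{West} − 2y_{South} = 0, so y_{West} = 20.25 − 0.25y_{South}.
For South: ∂π/∂y_{South} = 145 − 6y_{South} − 2y_{West} = 0 ⇒ y_{South} = 145/6 − (1/3)y_{West}.
Plugging y_{South} into West's best response: y_{West} = 20.25 − 0.25(145/6 − (1/3)y_{West}) ⇒ (11/12)y_{West} = 341/24, so y_{West} = 15.5.
Then y_{South} = 145/6 − (1/3)·15.5 = 19.
Price P = 226 − 2·34.5 = 157.
West's profit: (157 − 64)·15.5 − 2(15.5)² = 961.

961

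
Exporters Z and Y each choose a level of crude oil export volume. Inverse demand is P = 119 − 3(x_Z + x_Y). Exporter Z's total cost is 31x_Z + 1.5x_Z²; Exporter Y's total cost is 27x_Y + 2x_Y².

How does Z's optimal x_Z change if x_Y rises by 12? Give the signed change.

-4

Exporter Z's profit: π = x_Z(119 − 3(x_Z + x_Y)) − 31x_Z − 1.5x_Z².
∂π/∂x_Z = 88 − 9x_Z − 3x_Y = 0, so x_Z = 88/9 − (1/3)x_Y.
The reaction-function slope is −1/3, so a 12-unit rise in x_Y moves x_Z by −1/3 × 12 = −4. Z's best response falls — the actions are strategic substitutes.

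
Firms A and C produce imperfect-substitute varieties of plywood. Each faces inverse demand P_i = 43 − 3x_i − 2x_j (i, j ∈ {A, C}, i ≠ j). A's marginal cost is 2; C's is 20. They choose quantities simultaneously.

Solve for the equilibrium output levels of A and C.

Firm A's profit: π = x_A(43 − 3x_A − 2x_C) − 2x_A.
∂π/∂x_A = 41 − 6x_A − 2x_C = 0 ⇒ x_A = 41/6 − (1/3)x_C.
Similarly x_C = 23/6 − (1/3)x_A.
Plugging x_C into A's best response: x_A = 41/6 − (1/3)(23/6 − (1/3)x_A) ⇒ (8/9)x_A = 50/9, so x_A = 6.25.
Then x_C = 23/6 − (1/3)·6.25 = 1.75.

6.25, 1.75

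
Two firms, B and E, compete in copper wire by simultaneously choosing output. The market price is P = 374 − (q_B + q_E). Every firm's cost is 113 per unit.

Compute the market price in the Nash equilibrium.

200

Firm B's profit: π = q_B(374 − (q_B + q_E)) − 113q_B.
∂π/∂q_B = 261 − 2q_B − q_E = 0, so q_B = 130.5 − 0.5q_E.
By symmetry q_E = q_B; substituting into the reaction function, 1.5q_B = 130.5 and q_B = 87.
Equilibrium price: P = 374 − 174 = 200.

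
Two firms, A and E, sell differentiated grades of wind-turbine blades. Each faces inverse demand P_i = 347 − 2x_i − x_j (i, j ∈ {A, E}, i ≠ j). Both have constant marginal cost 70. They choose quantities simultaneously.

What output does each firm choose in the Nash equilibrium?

55.4

Firm A's profit: π = x_A(347 − 2x_A − x_E) − 70x_A.
∂π/∂x_A = 277 − 4x_A − x_E = 0 ⇒ x_A = 69.25 − 0.25x_E.
By symmetry x_E = x_A; substituting into the reaction function, 1.25x_A = 69.25 and x_A = 55.4.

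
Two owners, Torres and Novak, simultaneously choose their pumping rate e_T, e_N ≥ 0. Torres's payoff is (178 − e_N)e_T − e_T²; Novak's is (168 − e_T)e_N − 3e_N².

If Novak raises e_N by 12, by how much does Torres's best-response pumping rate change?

Expanding Torres's payoff: 178e_T − e_Ne_T − e_T².
∂π/∂e_T = 178 − e_N − 2e_T = 0, so e_T = 89 − 0.5e_N.
The reaction-function slope is −0.5, so a 12-unit rise in e_N moves e_T by −0.5 × 12 = −6. Torres's best response falls — the actions are strategic substitutes.

-6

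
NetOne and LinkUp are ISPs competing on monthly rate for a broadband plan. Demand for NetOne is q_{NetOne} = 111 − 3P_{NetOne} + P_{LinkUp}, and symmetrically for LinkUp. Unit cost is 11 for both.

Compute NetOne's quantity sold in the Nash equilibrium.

53.4

NetOne's profit: π = (P_{NetOne} − 11)(111 − 3P_{NetOne} + P_{LinkUp}).
∂π/∂P_{NetOne} = 144 − 6P_{NetOne} + P_{LinkUp} = 0 ⇒ P_{NetOne} = 24 + (1/6)P_{LinkUp}.
The game is symmetric, so in equilibrium P_{LinkUp} = P_{NetOne}: the reaction function gives (5/6)P_{NetOne} = 24, hence P_{NetOne} = 28.8.
q_{NetOne} = 111 − 3·28.8 + 28.8 = 53.4.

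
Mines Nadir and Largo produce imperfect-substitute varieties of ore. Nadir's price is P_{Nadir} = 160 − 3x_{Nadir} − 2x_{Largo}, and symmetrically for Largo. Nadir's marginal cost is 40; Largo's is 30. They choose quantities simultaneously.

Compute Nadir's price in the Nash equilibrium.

83.125

Mine Nadir's profit: π = x_{Nadir}(160 − 3x_{Nadir} − 2x_{Largo}) − 40x_{Nadir}.
∂π/∂x_{Nadir} = 120 − 6x_{Nadir} − 2x_{Largo} = 0 ⇒ x_{Nadir} = 20 − (1/3)x_{Largo}.
Similarly x_{Largo} = 65/3 − (1/3)x_{Nadir}.
Solving the two reaction functions simultaneously: (1 − (−1/3)(−1/3))x_{Nadir} = 20 − (1/3)·(65/3), so (8/9)x_{Nadir} = 115/9 and x_{Nadir} = 14.375.
Then x_{Largo} = 65/3 − (1/3)·14.375 = 16.875.
P_{Nadir} = 160 − 3·14.375 − 2·16.875 = 83.125.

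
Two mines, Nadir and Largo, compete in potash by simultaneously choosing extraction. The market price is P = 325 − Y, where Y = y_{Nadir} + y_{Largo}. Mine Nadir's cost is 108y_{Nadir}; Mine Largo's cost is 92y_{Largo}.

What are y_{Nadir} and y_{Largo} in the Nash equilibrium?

Mine Nadir's profit: π = y_{Nadir}(325 − (y_{Nadir} + y_{Largo})) − 108y_{Nadir}.
∂π/∂y_{Nadir} = 217 − 2y_{Nadir} − y_{Largo} = 0, so y_{Nadir} = 108.5 − 0.5y_{Largo}.
By the same steps for Largo: y_{Largo} = 116.5 − 0.5y_{Nadir}.
Substituting the second reaction function into the first: y_{Nadir} = 108.5 − 0.5(116.5 − 0.5y_{Nadir}), which gives 0.75y_{Nadir} = 50.25 ⇒ y_{Nadir} = 67.
Then y_{Largo} = 116.5 − 0.5·67 = 83.

67, 83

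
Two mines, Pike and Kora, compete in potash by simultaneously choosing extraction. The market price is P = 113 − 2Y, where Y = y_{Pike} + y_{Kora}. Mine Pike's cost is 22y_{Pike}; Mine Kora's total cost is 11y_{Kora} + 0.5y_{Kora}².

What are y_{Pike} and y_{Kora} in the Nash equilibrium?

15.6875, 14.125

Mine Pike's profit: π = y_{Pike}(113 − 2(y_{Pike} + y_{Kora})) − 22y_{Pike}.
∂π/∂y_{Pike} = 91 − 4y_{Pike} − 2y_{Kora} = 0, so y_{Pike} = 22.75 − 0.5y_{Kora}.
For Kora: ∂π/∂y_{Kora} = 102 − 5y_{Kora} − 2y_{Pike} = 0 ⇒ y_{Kora} = 20.4 − 0.4y_{Pike}.
Solving the two reaction functions simultaneously: (1 − (−0.5)(−0.4))y_{Pike} = 22.75 − 0.5·20.4, so 0.8y_{Pike} = 12.55 and y_{Pike} = 15.6875.
Then y_{Kora} = 20.4 − 0.4·15.6875 = 14.125.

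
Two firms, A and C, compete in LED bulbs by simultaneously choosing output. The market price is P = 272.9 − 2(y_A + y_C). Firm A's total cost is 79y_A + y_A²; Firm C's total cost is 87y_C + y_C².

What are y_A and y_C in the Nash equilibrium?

Firm A's profit: π = y_A(272.9 − 2(y_A + y_C)) − 79y_A − y_A².
∂π/∂y_A = 193.9 − 6y_A − 2y_C = 0, so y_A = 1939/60 − (1/3)y_C.
By the same steps for C: y_C = 1859/60 − (1/3)y_A.
Solving the two reaction functions simultaneously: (1 − (−1/3)(−1/3))y_A = 1939/60 − (1/3)·(1859/60), so (8/9)y_A = 1979/90 and y_A = 24.7375.
Then y_C = 1859/60 − (1/3)·24.7375 = 22.7375.

24.7375, 22.7375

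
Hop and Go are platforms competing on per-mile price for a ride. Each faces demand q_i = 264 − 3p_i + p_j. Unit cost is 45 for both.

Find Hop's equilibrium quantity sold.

104.4

Hop's profit: π = (p_{Hop} − 45)(264 − 3p_{Hop} + p_{Go}).
∂π/∂p_{Hop} = 399 − 6p_{Hop} + p_{Go} = 0 ⇒ p_{Hop} = 66.5 + (1/6)p_{Go}.
The game is symmetric, so in equilibrium p_{Go} = p_{Hop}: the reaction function gives (5/6)p_{Hop} = 66.5, hence p_{Hop} = 79.8.
q_{Hop} = 264 − 3·79.8 + 79.8 = 104.4.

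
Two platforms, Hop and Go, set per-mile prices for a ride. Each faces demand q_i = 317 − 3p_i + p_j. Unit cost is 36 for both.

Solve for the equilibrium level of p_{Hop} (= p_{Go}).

Hop's profit: π = (p_{Hop} − 36)(317 − 3p_{Hop} + p_{Go}).
∂π/∂p_{Hop} = 425 − 6p_{Hop} + p_{Go} = 0 ⇒ p_{Hop} = 425/6 + (1/6)p_{Go}.
Setting p_{Hop} = p_{Go} in the reaction function: p_{Hop} = 425/6 + (1/6)p_{Hop}, so p_{Hop} = (425/6) / (5/6) = 85.

85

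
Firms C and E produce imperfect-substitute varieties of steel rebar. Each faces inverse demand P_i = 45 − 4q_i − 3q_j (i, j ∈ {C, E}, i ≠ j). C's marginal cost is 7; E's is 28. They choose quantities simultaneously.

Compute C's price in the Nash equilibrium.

25.4

Firm C's profit: π = q_C(45 − 4q_C − 3q_E) − 7q_C.
∂π/∂q_C = 38 − 8q_C − 3q_E = 0 ⇒ q_C = 4.75 − 0.375q_E.
Similarly q_E = 2.125 − 0.375q_C.
Substituting the second reaction function into the first: q_C = 4.75 − 0.375(2.125 − 0.375q_C), which gives (55/64)q_C = 253/64 ⇒ q_C = 4.6.
Then q_E = 2.125 − 0.375·4.6 = 0.4.
P_C = 45 − 4·4.6 − 3·0.4 = 25.4.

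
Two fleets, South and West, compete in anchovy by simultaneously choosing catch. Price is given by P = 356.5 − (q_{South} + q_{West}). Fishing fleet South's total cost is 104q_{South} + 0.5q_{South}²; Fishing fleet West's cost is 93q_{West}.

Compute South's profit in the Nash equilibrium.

3499.335

Fishing fleet South's profit: π = q_{South}(356.5 − (q_{South} + q_{West})) − 104q_{South} − 0.5q_{South}².
∂π/∂q_{South} = 252.5 − 3q_{South} − q_{West} = 0, so q_{South} = 505/6 − (1/3)q_{West}.
For West: ∂π/∂q_{West} = 263.5 − 2q_{West} − q_{South} = 0 ⇒ q_{West} = 131.75 − 0.5q_{South}.
Plugging q_{West} into South's best response: q_{South} = 505/6 − (1/3)(131.75 − 0.5q_{South}) ⇒ (5/6)q_{South} = 40.25, so q_{South} = 48.3.
Then q_{West} = 131.75 − 0.5·48.3 = 107.6.
Price P = 356.5 − 155.9 = 200.6.
South's profit: (200.6 − 104)·48.3 − 0.5(48.3)² = 3499.335.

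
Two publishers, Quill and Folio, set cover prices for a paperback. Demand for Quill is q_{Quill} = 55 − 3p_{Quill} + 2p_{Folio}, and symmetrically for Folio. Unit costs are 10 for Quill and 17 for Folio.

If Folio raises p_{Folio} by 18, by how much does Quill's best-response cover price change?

6

Quill's profit: π = (p_{Quill} − 10)(55 − 3p_{Quill} + 2p_{Folio}).
∂π/∂p_{Quill} = 85 − 6p_{Quill} + 2p_{Folio} = 0 ⇒ p_{Quill} = 85/6 + (1/3)p_{Folio}.
The reaction-function slope is 1/3, so an 18-unit rise in p_{Folio} moves p_{Quill} by 1/3 × 18 = 6. Quill's best response rises — the actions are strategic complements.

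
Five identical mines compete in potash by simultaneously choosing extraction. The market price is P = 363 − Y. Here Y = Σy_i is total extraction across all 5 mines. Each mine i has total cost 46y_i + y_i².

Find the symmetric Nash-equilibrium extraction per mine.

39.625

A representative mine's profit is π_i = y_i(363 − Y) − 46y_i − y_i², with Y = y_i + Σ_{j≠i} y_j.
First-order condition: 317 − 4y_i − Σ_{j≠i} y_j = 0.
In a symmetric equilibrium every mine chooses the same y, so Σ_{j≠i} y_j = 4y. The condition becomes 317 − 8y = 0, giving y = 317/8 = 39.625.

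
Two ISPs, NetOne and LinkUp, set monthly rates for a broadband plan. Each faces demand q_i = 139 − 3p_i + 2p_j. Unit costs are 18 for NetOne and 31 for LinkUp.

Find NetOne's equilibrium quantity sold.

98.0625

NetOne's profit: π = (p_{NetOne} − 18)(139 − 3p_{NetOne} + 2p_{LinkUp}).
∂π/∂p_{NetOne} = 193 − 6p_{NetOne} + 2p_{LinkUp} = 0 ⇒ p_{NetOne} = 193/6 + (1/3)p_{LinkUp}.
Similarly p_{LinkUp} = 116/3 + (1/3)p_{NetOne}.
Solving the two reaction functions simultaneously: (1 − (1/3)(1/3))p_{NetOne} = 193/6 + (1/3)·(116/3), so (8/9)p_{NetOne} = 811/18 and p_{NetOne} = 50.6875.
Then p_{LinkUp} = 116/3 + (1/3)·50.6875 = 55.5625.
q_{NetOne} = 139 − 3·50.6875 + 2·55.5625 = 98.0625.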